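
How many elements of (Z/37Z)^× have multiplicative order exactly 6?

φ(37) = 37 − 1 = 36 = 2^2 · 3^2.
Since (Z/37Z)^× is cyclic of order 36, the number of elements of order d is φ(d) when d | 36 and 0 otherwise.
6 = 2 · 3 divides 36, and φ(6) = 2.

2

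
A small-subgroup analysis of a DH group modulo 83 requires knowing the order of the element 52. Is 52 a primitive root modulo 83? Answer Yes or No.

φ(83) = 83 − 1 = 82 = 2 · 41.
52 is a primitive root mod 83 iff 52^(φ(83)/q) ≢ 1 for every prime q | φ(83), i.e. q ∈ {2, 41}.
52^41 ≡ 82 (mod 83)  [q = 2: ≢ 1 ✓]
52^2 ≡ 48 (mod 83)  [q = 41: ≢ 1 ✓]
None equal 1, so ord_83(52) = 82: 52 is a primitive root.

Yes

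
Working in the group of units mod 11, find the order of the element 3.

5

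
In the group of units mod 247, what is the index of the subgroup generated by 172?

72

By Lagrange's theorem, ord_247(172) divides φ(247) = φ(13·19) = (13−1)·(19−1) = 12·18 = 216 = 2^3 · 3^3.
Divisors of 216: 1, 2, 3, 4, 6, 8, 9, 12, 18, 24, 27, 36, 54, 72, 108, 216.
Test each divisor d:
172^1 ≡ 172
172^2 ≡ 191
172^3 ≡ 1
Thus |⟨172⟩| = ord(172) = 3.
[(Z/247Z)^× : ⟨172⟩] = 216/3 = 72.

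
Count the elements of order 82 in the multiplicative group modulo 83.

φ(83) = 83 − 1 = 82 = 2 · 41.
In a cyclic group of order 82, there are φ(d) elements of order d for each divisor d of 82, and zero for non-divisors.
82 = 2 · 41 divides 82, and φ(82) = 40.

40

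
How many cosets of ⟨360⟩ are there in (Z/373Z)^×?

ord(360) | φ(373) = 373 − 1 = 372 = 2^2 · 3 · 31.
Divisors of 372: 1, 2, 3, 4, 6, 12, 31, 62, 93, 124, 186, 372.
Check 360^d mod 373 for each divisor in increasing order:
360^1 ≡ 360 (mod 373)
360^2 ≡ 169 (mod 373)
360^3 ≡ 41 (mod 373)
360^4 ≡ 213 (mod 373)
360^6 ≡ 189 (mod 373)
360^12 ≡ 286 (mod 373)
360^31 ≡ 1 (mod 373) ✓
So ord_373(360) = 31, hence |⟨360⟩| = 31.
[(Z/373Z)^× : ⟨360⟩] = 372/31 = 12.

12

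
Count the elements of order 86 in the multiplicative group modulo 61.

φ(61) = 61 − 1 = 60 = 2^2 · 3 · 5.
In a cyclic group of order 60, there are φ(d) elements of order d for each divisor d of 60, and zero for non-divisors.
Here 60 is not a multiple of 86, so there are no elements of order 86.

0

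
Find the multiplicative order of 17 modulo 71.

ord(17) | φ(71) = 71 − 1 = 70 = 2 · 5 · 7.
Divisors of 70: 1, 2, 5, 7, 10, 14, 35, 70.
Evaluate successive powers at the divisors of 70:
17^1 ≡ 17 (mod 71)
17^2 ≡ 5 (mod 71)
17^5 ≡ 70 (mod 71)
17^7 ≡ 66 (mod 71)
17^10 ≡ 1 (mod 71) ✓
So ord_71(17) = 10.

10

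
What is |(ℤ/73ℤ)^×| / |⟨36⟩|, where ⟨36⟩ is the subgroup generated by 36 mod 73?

4

ord(36) | φ(73) = 73 − 1 = 72 = 2^3 · 3^2.
Divisors of 72: 1, 2, 3, 4, 6, 8, 9, 12, 18, 24, 36, 72.
Compute 36^d (mod 73) for the divisors d until we hit 1:
36^1 ≡ 36
36^2 ≡ 55
36^3 ≡ 9
36^4 ≡ 32
36^6 ≡ 8
36^8 ≡ 2
36^9 ≡ 72
36^12 ≡ 64
36^18 ≡ 1
The order of 36 is 18, so the subgroup it generates has 18 elements.
The index is φ(73) / ord(36) = 72 / 18 = 4.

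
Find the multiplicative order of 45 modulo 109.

3

By Lagrange's theorem, ord_109(45) divides φ(109) = 109 − 1 = 108 = 2^2 · 3^3.
Divisors of 108: 1, 2, 3, 4, 6, 9, 12, 18, 27, 36, 54, 108.
Evaluate successive powers at the divisors of 108:
45^1 ≡ 45
45^2 ≡ 63
45^3 ≡ 1
The smallest such exponent is 3, so the order of 45 is 3.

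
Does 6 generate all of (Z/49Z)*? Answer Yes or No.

φ(49) = φ(7^2) = 7·(7−1) = 42 = 2 · 3 · 7.
Test 6^(42/q) mod 49 for each prime factor q of 42:
6^21 ≡ 48 (mod 49)  [q = 2: ≢ 1 ✓]
6^14 ≡ 1 (mod 49)  [q = 3: ≡ 1 ✗]
6^6 ≡ 8 (mod 49)  [q = 7: ≢ 1 ✓]
The check at q = 3 fails, so 6 generates a proper subgroup.

No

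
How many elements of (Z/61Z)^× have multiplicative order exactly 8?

φ(61) = 61 − 1 = 60 = 2^2 · 3 · 5.
(Z/61Z)^× is cyclic (|G| = 60); a cyclic group of order m has exactly φ(d) elements of each order d | m, and none otherwise.
Here 60 is not a multiple of 8, so there are no elements of order 8.

0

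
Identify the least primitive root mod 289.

φ(289) = φ(17^2) = 17·(17−1) = 272 = 2^4 · 17.
g is a primitive root iff g^(272/q) ≢ 1 (mod 289) for each prime q ∈ {2, 17}.
g = 2: 2^136 ≡ 1 — hits 1, so not a primitive root.
g = 3: 3^136 ≡ 288; 3^16 ≡ 171 — none is 1, so 3 is a primitive root.
So 3 is the smallest generator of (Z/289Z)^×.

3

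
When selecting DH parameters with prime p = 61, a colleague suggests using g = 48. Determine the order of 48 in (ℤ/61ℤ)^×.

6

By Lagrange's theorem, ord_61(48) divides φ(61) = 61 − 1 = 60 = 2^2 · 3 · 5.
Divisors of 60: 1, 2, 3, 4, 5, 6, 10, 12, 15, 20, 30, 60.
Compute 48^d (mod 61) for the divisors d until we hit 1:
48^1 ≡ 48 (mod 61)
48^2 ≡ 47 (mod 61)
48^3 ≡ 60 (mod 61)
48^4 ≡ 13 (mod 61)
48^5 ≡ 14 (mod 61)
48^6 ≡ 1 (mod 61) ✓
Hence ord(48) = 6.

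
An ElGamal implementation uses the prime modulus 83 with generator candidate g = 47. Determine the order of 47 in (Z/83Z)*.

82

By Lagrange's theorem, ord_83(47) divides φ(83) = 83 − 1 = 82 = 2 · 41.
Divisors of 82: 1, 2, 41, 82.
Compute 47^d (mod 83) for the divisors d until we hit 1:
47^1 ≡ 47 (mod 83)
47^2 ≡ 51 (mod 83)
47^41 ≡ 82 (mod 83)
47^82 ≡ 1 (mod 83) ✓
So ord_83(47) = 82.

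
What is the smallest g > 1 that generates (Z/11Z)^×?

φ(11) = 11 − 1 = 10 = 2 · 5.
Test candidates g = 2, 3, … against the prime factors q ∈ {2, 5} of φ(11): g is a generator iff g^(10/q) ≢ 1 for every such q.
g = 2: 2^5 ≡ 10; 2^2 ≡ 4 — none is 1, so 2 is a primitive root.
Hence the least primitive root of 11 is 2.

2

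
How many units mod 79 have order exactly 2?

1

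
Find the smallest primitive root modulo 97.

φ(97) = 97 − 1 = 96 = 2^5 · 3.
Test candidates g = 2, 3, … against the prime factors q ∈ {2, 3} of φ(97): g is a generator iff g^(96/q) ≢ 1 for every such q.
g = 2: 2^48 ≡ 1 — hits 1, so not a primitive root.
g = 3: 3^48 ≡ 1 — hits 1, so not a primitive root.
g = 4: 4^48 ≡ 1 — hits 1, so not a primitive root.
g = 5: 5^48 ≡ 96; 5^32 ≡ 35 — none is 1, so 5 is a primitive root.
So 5 is the smallest generator of (Z/97Z)^×.

5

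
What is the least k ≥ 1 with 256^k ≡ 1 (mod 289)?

The order of 256 must divide φ(289) = φ(17^2) = 17·(17−1) = 272 = 2^4 · 17.
Divisors of 272: 1, 2, 4, 8, 16, 17, 34, 68, 136, 272.
Evaluate successive powers at the divisors of 272:
256^1 ≡ 256 (mod 289)
256^2 ≡ 222 (mod 289)
256^4 ≡ 154 (mod 289)
256^8 ≡ 18 (mod 289)
256^16 ≡ 35 (mod 289)
256^17 ≡ 1 (mod 289) ✓
The smallest such exponent is 17, so the order of 256 is 17.

17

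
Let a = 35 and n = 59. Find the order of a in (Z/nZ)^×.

29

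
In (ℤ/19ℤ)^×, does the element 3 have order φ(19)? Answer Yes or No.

Yes

φ(19) = 19 − 1 = 18 = 2 · 3^2.
3 is a primitive root mod 19 iff 3^(φ(19)/q) ≢ 1 for every prime q | φ(19), i.e. q ∈ {2, 3}.
3^9 ≡ 18 (mod 19)  [q = 2: ≢ 1 ✓]
3^6 ≡ 7 (mod 19)  [q = 3: ≢ 1 ✓]
Every test exponent gives a nontrivial residue, hence 3 generates the full group.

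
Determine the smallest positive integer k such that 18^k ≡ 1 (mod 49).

The order of 18 must divide φ(49) = φ(7^2) = 7·(7−1) = 42 = 2 · 3 · 7.
Divisors of 42: 1, 2, 3, 6, 7, 14, 21, 42.
Evaluate successive powers at the divisors of 42:
18^1 ≡ 18 (mod 49)
18^2 ≡ 30 (mod 49)
18^3 ≡ 1 (mod 49) ✓
The smallest such exponent is 3, so the order of 18 is 3.

3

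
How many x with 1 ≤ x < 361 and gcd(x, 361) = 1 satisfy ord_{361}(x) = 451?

φ(361) = φ(19^2) = 19·(19−1) = 342 = 2 · 3^2 · 19.
(Z/361Z)^× is cyclic (|G| = 342); a cyclic group of order m has exactly φ(d) elements of each order d | m, and none otherwise.
451 does not divide 342, so no element of (Z/361Z)^× has order 451.

0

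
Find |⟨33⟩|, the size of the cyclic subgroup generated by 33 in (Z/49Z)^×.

42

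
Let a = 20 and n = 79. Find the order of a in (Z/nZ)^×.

39

ord(20) | φ(79) = 79 − 1 = 78 = 2 · 3 · 13.
Divisors of 78: 1, 2, 3, 6, 13, 26, 39, 78.
Evaluate successive powers at the divisors of 78:
20^1 ≡ 20 (mod 79)
20^2 ≡ 5 (mod 79)
20^3 ≡ 21 (mod 79)
20^6 ≡ 46 (mod 79)
20^13 ≡ 55 (mod 79)
20^26 ≡ 23 (mod 79)
20^39 ≡ 1 (mod 79) ✓
So ord_79(20) = 39.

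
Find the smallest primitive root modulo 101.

2

φ(101) = 101 − 1 = 100 = 2^2 · 5^2.
Test candidates g = 2, 3, … against the prime factors q ∈ {2, 5} of φ(101): g is a generator iff g^(100/q) ≢ 1 for every such q.
g = 2: 2^50 ≡ 100; 2^20 ≡ 95 — none is 1, so 2 is a primitive root.
So 2 is the smallest generator of (Z/101Z)^×.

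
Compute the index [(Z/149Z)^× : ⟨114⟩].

By Lagrange's theorem, ord_149(114) divides φ(149) = 149 − 1 = 148 = 2^2 · 37.
Divisors of 148: 1, 2, 4, 37, 74, 148.
Test each divisor d:
114^1 ≡ 114
114^2 ≡ 33
114^4 ≡ 46
114^37 ≡ 1
So ord_149(114) = 37, hence |⟨114⟩| = 37.
The index is φ(149) / ord(114) = 148 / 37 = 4.

4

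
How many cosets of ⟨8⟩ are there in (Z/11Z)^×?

1

By Lagrange's theorem, ord_11(8) divides φ(11) = 11 − 1 = 10 = 2 · 5.
Divisors of 10: 1, 2, 5, 10.
Compute 8^d (mod 11) for the divisors d until we hit 1:
8^1 ≡ 8
8^2 ≡ 9
8^5 ≡ 10
8^10 ≡ 1
The order of 8 is 10, so the subgroup it generates has 10 elements.
[(Z/11Z)^× : ⟨8⟩] = 10/10 = 1.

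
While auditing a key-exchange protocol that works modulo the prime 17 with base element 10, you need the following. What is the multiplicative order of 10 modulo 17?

16

ord(10) | φ(17) = 17 − 1 = 16 = 2^4.
Divisors of 16: 1, 2, 4, 8, 16.
Test each divisor d:
10^1 ≡ 10 (mod 17)
10^2 ≡ 15 (mod 17)
10^4 ≡ 4 (mod 17)
10^8 ≡ 16 (mod 17)
10^16 ≡ 1 (mod 17) ✓
Hence ord(10) = 16.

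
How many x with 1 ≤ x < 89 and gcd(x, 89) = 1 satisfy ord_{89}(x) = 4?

φ(89) = 89 − 1 = 88 = 2^3 · 11.
Since (Z/89Z)^× is cyclic of order 88, the number of elements of order d is φ(d) when d | 88 and 0 otherwise.
4 = 2^2 divides 88, and φ(4) = 2.

2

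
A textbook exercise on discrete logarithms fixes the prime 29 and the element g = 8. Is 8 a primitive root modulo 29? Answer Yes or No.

φ(29) = 29 − 1 = 28 = 2^2 · 7.
8 is a primitive root mod 29 iff 8^(φ(29)/q) ≢ 1 for every prime q | φ(29), i.e. q ∈ {2, 7}.
8^14 ≡ 28 (mod 29)  [q = 2: ≢ 1 ✓]
8^4 ≡ 7 (mod 29)  [q = 7: ≢ 1 ✓]
Every test exponent gives a nontrivial residue, hence 8 generates the full group.

Yes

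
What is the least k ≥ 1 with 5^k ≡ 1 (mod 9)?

6

Since 5 ∈ (Z/9Z)^×, its order divides φ(9) = φ(3^2) = 3·(3−1) = 6 = 2 · 3.
Divisors of 6: 1, 2, 3, 6.
Check 5^d mod 9 for each divisor in increasing order:
5^1 ≡ 5 (mod 9)
5^2 ≡ 7 (mod 9)
5^3 ≡ 8 (mod 9)
5^6 ≡ 1 (mod 9) ✓
Therefore the multiplicative order of 5 modulo 9 is 6.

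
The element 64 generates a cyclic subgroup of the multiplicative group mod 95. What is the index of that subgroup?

12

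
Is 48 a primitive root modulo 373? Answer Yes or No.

φ(373) = 373 − 1 = 372 = 2^2 · 3 · 31.
An element g generates (Z/373Z)^× iff g^(372/q) ≢ 1 (mod 373) for each prime q ∈ {2, 3, 31}.
48^186 ≡ 1 (mod 373)  [q = 2: ≡ 1 ✗]
48^124 ≡ 88 (mod 373)  [q = 3: ≢ 1 ✓]
48^12 ≡ 109 (mod 373)  [q = 31: ≢ 1 ✓]
Since 48^186 ≡ 1, the order of 48 divides 186 < 372, so 48 is not a primitive root.

No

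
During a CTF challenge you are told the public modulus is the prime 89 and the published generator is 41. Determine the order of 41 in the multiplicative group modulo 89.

88

ord(41) | φ(89) = 89 − 1 = 88 = 2^3 · 11.
Divisors of 88: 1, 2, 4, 8, 11, 22, 44, 88.
Evaluate successive powers at the divisors of 88:
41^1 ≡ 41 (mod 89)
41^2 ≡ 79 (mod 89)
41^4 ≡ 11 (mod 89)
41^8 ≡ 32 (mod 89)
41^11 ≡ 52 (mod 89)
41^22 ≡ 34 (mod 89)
41^44 ≡ 88 (mod 89)
41^88 ≡ 1 (mod 89) ✓
Therefore the multiplicative order of 41 modulo 89 is 88.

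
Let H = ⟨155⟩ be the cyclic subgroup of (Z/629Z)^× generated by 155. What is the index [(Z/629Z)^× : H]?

8

The order of 155 must divide φ(629) = φ(17·37) = (17−1)·(37−1) = 16·36 = 576 = 2^6 · 3^2.
Divisors of 576: 1, 2, 3, 4, 6, 8, 9, 12, 16, 18, 24, 32, 36, 48, 64, 72, 96, 144, 192, 288, 576.
Compute 155^d (mod 629) for the divisors d until we hit 1:
155^1 ≡ 155 (mod 629)
155^2 ≡ 123 (mod 629)
155^3 ≡ 195 (mod 629)
155^4 ≡ 33 (mod 629)
155^6 ≡ 285 (mod 629)
155^8 ≡ 460 (mod 629)
155^9 ≡ 223 (mod 629)
155^12 ≡ 84 (mod 629)
155^16 ≡ 256 (mod 629)
155^18 ≡ 38 (mod 629)
155^24 ≡ 137 (mod 629)
155^32 ≡ 120 (mod 629)
155^36 ≡ 186 (mod 629)
155^48 ≡ 528 (mod 629)
155^64 ≡ 562 (mod 629)
155^72 ≡ 1 (mod 629) ✓
Thus |⟨155⟩| = ord(155) = 72.
[(Z/629Z)^× : ⟨155⟩] = 576/72 = 8.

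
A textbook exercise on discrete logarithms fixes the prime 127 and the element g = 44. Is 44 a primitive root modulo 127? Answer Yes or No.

No

φ(127) = 127 − 1 = 126 = 2 · 3^2 · 7.
It suffices to check that the order of 44 is not a proper divisor of 126: compute 44^(126/q) for q ∈ {2, 3, 7}.
44^63 ≡ 1 (mod 127)  [q = 2: ≡ 1 ✗]
44^42 ≡ 19 (mod 127)  [q = 3: ≢ 1 ✓]
44^18 ≡ 16 (mod 127)  [q = 7: ≢ 1 ✓]
44^63 ≡ 1 shows ord(44) | 63, strictly less than φ(127); not a primitive root.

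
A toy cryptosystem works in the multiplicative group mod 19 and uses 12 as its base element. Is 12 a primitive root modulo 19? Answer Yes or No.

No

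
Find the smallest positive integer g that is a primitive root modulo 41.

6

φ(41) = 41 − 1 = 40 = 2^3 · 5.
g is a primitive root iff g^(40/q) ≢ 1 (mod 41) for each prime q ∈ {2, 5}.
g = 2: 2^20 ≡ 1 — hits 1, so not a primitive root.
g = 3: 3^20 ≡ 40; 3^8 ≡ 1 — hits 1, so not a primitive root.
g = 4: 4^20 ≡ 1 — hits 1, so not a primitive root.
g = 5: 5^20 ≡ 1 — hits 1, so not a primitive root.
g = 6: 6^20 ≡ 40; 6^8 ≡ 10 — none is 1, so 6 is a primitive root.
The smallest primitive root modulo 41 is 6.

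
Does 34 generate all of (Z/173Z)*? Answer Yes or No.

No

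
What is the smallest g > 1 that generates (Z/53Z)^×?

2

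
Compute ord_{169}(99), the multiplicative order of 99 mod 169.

4

ord(99) | φ(169) = φ(13^2) = 13·(13−1) = 156 = 2^2 · 3 · 13.
Divisors of 156: 1, 2, 3, 4, 6, 12, 13, 26, 39, 52, 78, 156.
Check 99^d mod 169 for each divisor in increasing order:
99^1 ≡ 99
99^2 ≡ 168
99^3 ≡ 70
99^4 ≡ 1
Therefore the multiplicative order of 99 modulo 169 is 4.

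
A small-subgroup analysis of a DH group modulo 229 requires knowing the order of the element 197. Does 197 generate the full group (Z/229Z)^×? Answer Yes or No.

No

φ(229) = 229 − 1 = 228 = 2^2 · 3 · 19.
An element g generates (Z/229Z)^× iff g^(228/q) ≢ 1 (mod 229) for each prime q ∈ {2, 3, 19}.
197^114 ≡ 228 (mod 229)  [q = 2: ≢ 1 ✓]
197^76 ≡ 1 (mod 229)  [q = 3: ≡ 1 ✗]
197^12 ≡ 60 (mod 229)  [q = 19: ≢ 1 ✓]
197^76 ≡ 1 shows ord(197) | 76, strictly less than φ(229); not a primitive root.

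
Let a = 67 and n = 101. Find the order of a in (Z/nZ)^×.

100

ord(67) | φ(101) = 101 − 1 = 100 = 2^2 · 5^2.
Divisors of 100: 1, 2, 4, 5, 10, 20, 25, 50, 100.
Evaluate successive powers at the divisors of 100:
67^1 ≡ 67 (mod 101)
67^2 ≡ 45 (mod 101)
67^4 ≡ 5 (mod 101)
67^5 ≡ 32 (mod 101)
67^10 ≡ 14 (mod 101)
67^20 ≡ 95 (mod 101)
67^25 ≡ 10 (mod 101)
67^50 ≡ 100 (mod 101)
67^100 ≡ 1 (mod 101) ✓
The smallest such exponent is 100, so the order of 67 is 100.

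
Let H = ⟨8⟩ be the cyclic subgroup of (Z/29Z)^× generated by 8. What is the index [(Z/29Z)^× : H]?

Since 8 ∈ (Z/29Z)^×, its order divides φ(29) = 29 − 1 = 28 = 2^2 · 7.
Divisors of 28: 1, 2, 4, 7, 14, 28.
Evaluate successive powers at the divisors of 28:
8^1 ≡ 8
8^2 ≡ 6
8^4 ≡ 7
8^7 ≡ 17
8^14 ≡ 28
8^28 ≡ 1
The order of 8 is 28, so the subgroup it generates has 28 elements.
[(Z/29Z)^× : ⟨8⟩] = 28/28 = 1.

1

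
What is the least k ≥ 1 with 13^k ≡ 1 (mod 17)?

ord(13) | φ(17) = 17 − 1 = 16 = 2^4.
Divisors of 16: 1, 2, 4, 8, 16.
Check 13^d mod 17 for each divisor in increasing order:
13^1 ≡ 13
13^2 ≡ 16
13^4 ≡ 1
Therefore the multiplicative order of 13 modulo 17 is 4.

4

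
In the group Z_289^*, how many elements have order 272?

128

φ(289) = φ(17^2) = 17·(17−1) = 272 = 2^4 · 17.
In a cyclic group of order 272, there are φ(d) elements of order d for each divisor d of 272, and zero for non-divisors.
272 = 2^4 · 17 divides 272, and φ(272) = 128.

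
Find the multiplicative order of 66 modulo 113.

Since 66 ∈ (Z/113Z)^×, its order divides φ(113) = 113 − 1 = 112 = 2^4 · 7.
Divisors of 112: 1, 2, 4, 7, 8, 14, 16, 28, 56, 112.
Test each divisor d:
66^1 ≡ 66 (mod 113)
66^2 ≡ 62 (mod 113)
66^4 ≡ 2 (mod 113)
66^7 ≡ 48 (mod 113)
66^8 ≡ 4 (mod 113)
66^14 ≡ 44 (mod 113)
66^16 ≡ 16 (mod 113)
66^28 ≡ 15 (mod 113)
66^56 ≡ 112 (mod 113)
66^112 ≡ 1 (mod 113) ✓
The smallest such exponent is 112, so the order of 66 is 112.

112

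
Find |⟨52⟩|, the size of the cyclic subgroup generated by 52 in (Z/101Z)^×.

25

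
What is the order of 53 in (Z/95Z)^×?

36

ord(53) | φ(95) = φ(5·19) = (5−1)·(19−1) = 4·18 = 72 = 2^3 · 3^2.
Divisors of 72: 1, 2, 3, 4, 6, 8, 9, 12, 18, 24, 36, 72.
Compute 53^d (mod 95) for the divisors d until we hit 1:
53^1 ≡ 53 (mod 95)
53^2 ≡ 54 (mod 95)
53^3 ≡ 12 (mod 95)
53^4 ≡ 66 (mod 95)
53^6 ≡ 49 (mod 95)
53^8 ≡ 81 (mod 95)
53^9 ≡ 18 (mod 95)
53^12 ≡ 26 (mod 95)
53^18 ≡ 39 (mod 95)
53^24 ≡ 11 (mod 95)
53^36 ≡ 1 (mod 95) ✓
The smallest such exponent is 36, so the order of 53 is 36.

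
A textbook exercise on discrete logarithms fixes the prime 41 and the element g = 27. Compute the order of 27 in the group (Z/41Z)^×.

ord(27) | φ(41) = 41 − 1 = 40 = 2^3 · 5.
Divisors of 40: 1, 2, 4, 5, 8, 10, 20, 40.
Check 27^d mod 41 for each divisor in increasing order:
27^1 ≡ 27 (mod 41)
27^2 ≡ 32 (mod 41)
27^4 ≡ 40 (mod 41)
27^5 ≡ 14 (mod 41)
27^8 ≡ 1 (mod 41) ✓
Hence ord(27) = 8.

8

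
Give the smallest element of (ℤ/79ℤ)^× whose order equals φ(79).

φ(79) = 79 − 1 = 78 = 2 · 3 · 13.
g is a primitive root iff g^(78/q) ≢ 1 (mod 79) for each prime q ∈ {2, 3, 13}.
g = 2: 2^39 ≡ 1 — hits 1, so not a primitive root.
g = 3: 3^39 ≡ 78; 3^26 ≡ 23; 3^6 ≡ 18 — none is 1, so 3 is a primitive root.
The smallest primitive root modulo 79 is 3.

3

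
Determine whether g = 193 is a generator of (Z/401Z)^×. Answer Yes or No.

Yes

φ(401) = 401 − 1 = 400 = 2^4 · 5^2.
It suffices to check that the order of 193 is not a proper divisor of 400: compute 193^(400/q) for q ∈ {2, 5}.
193^200 ≡ 400 (mod 401)  [q = 2: ≢ 1 ✓]
193^80 ≡ 318 (mod 401)  [q = 5: ≢ 1 ✓]
All checks pass, so 193 has order 400 and is a primitive root modulo 401.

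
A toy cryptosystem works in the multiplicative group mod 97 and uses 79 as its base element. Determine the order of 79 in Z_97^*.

Since 79 ∈ (Z/97Z)^×, its order divides φ(97) = 97 − 1 = 96 = 2^5 · 3.
Divisors of 96: 1, 2, 3, 4, 6, 8, 12, 16, 24, 32, 48, 96.
Evaluate successive powers at the divisors of 96:
79^1 ≡ 79
79^2 ≡ 33
79^3 ≡ 85
79^4 ≡ 22
79^6 ≡ 47
79^8 ≡ 96
79^12 ≡ 75
79^16 ≡ 1
The smallest such exponent is 16, so the order of 79 is 16.

16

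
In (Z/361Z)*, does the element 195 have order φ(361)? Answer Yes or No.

No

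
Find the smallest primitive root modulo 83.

2

φ(83) = 83 − 1 = 82 = 2 · 41.
g is a primitive root iff g^(82/q) ≢ 1 (mod 83) for each prime q ∈ {2, 41}.
g = 2: 2^41 ≡ 82; 2^2 ≡ 4 — none is 1, so 2 is a primitive root.
Hence the least primitive root of 83 is 2.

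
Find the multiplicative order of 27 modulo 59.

The order of 27 must divide φ(59) = 59 − 1 = 58 = 2 · 29.
Divisors of 58: 1, 2, 29, 58.
Evaluate successive powers at the divisors of 58:
27^1 ≡ 27 (mod 59)
27^2 ≡ 21 (mod 59)
27^29 ≡ 1 (mod 59) ✓
Hence ord(27) = 29.

29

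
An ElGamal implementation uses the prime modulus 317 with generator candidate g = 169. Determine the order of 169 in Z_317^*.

Since 169 ∈ (Z/317Z)^×, its order divides φ(317) = 317 − 1 = 316 = 2^2 · 79.
Divisors of 316: 1, 2, 4, 79, 158, 316.
Check 169^d mod 317 for each divisor in increasing order:
169^1 ≡ 169 (mod 317)
169^2 ≡ 31 (mod 317)
169^4 ≡ 10 (mod 317)
169^79 ≡ 316 (mod 317)
169^158 ≡ 1 (mod 317) ✓
Hence ord(169) = 158.

158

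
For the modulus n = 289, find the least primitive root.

φ(289) = φ(17^2) = 17·(17−1) = 272 = 2^4 · 17.
Test candidates g = 2, 3, … against the prime factors q ∈ {2, 17} of φ(289): g is a generator iff g^(272/q) ≢ 1 for every such q.
g = 2: 2^136 ≡ 1 — hits 1, so not a primitive root.
g = 3: 3^136 ≡ 288; 3^16 ≡ 171 — none is 1, so 3 is a primitive root.
So 3 is the smallest generator of (Z/289Z)^×.

3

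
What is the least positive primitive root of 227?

φ(227) = 227 − 1 = 226 = 2 · 113.
Test candidates g = 2, 3, … against the prime factors q ∈ {2, 113} of φ(227): g is a generator iff g^(226/q) ≢ 1 for every such q.
g = 2: 2^113 ≡ 226; 2^2 ≡ 4 — none is 1, so 2 is a primitive root.
So 2 is the smallest generator of (Z/227Z)^×.

2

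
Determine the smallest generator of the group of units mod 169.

φ(169) = φ(13^2) = 13·(13−1) = 156 = 2^2 · 3 · 13.
g is a primitive root iff g^(156/q) ≢ 1 (mod 169) for each prime q ∈ {2, 3, 13}.
g = 2: 2^78 ≡ 168; 2^52 ≡ 146; 2^12 ≡ 40 — none is 1, so 2 is a primitive root.
The smallest primitive root modulo 169 is 2.

2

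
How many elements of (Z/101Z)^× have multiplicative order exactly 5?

4

φ(101) = 101 − 1 = 100 = 2^2 · 5^2.
Since (Z/101Z)^× is cyclic of order 100, the number of elements of order d is φ(d) when d | 100 and 0 otherwise.
5 | 100, and φ(5) = 5 − 1 = 4.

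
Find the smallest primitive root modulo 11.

2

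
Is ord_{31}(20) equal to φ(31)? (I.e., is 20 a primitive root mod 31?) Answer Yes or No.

φ(31) = 31 − 1 = 30 = 2 · 3 · 5.
20 is a primitive root mod 31 iff 20^(φ(31)/q) ≢ 1 for every prime q | φ(31), i.e. q ∈ {2, 3, 5}.
20^15 ≡ 1 (mod 31)  [q = 2: ≡ 1 ✗]
20^10 ≡ 5 (mod 31)  [q = 3: ≢ 1 ✓]
20^6 ≡ 4 (mod 31)  [q = 5: ≢ 1 ✓]
Since 20^15 ≡ 1, the order of 20 divides 15 < 30, so 20 is not a primitive root.

No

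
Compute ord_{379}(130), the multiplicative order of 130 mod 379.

189

Since 130 ∈ (Z/379Z)^×, its order divides φ(379) = 379 − 1 = 378 = 2 · 3^3 · 7.
Divisors of 378: 1, 2, 3, 6, 7, 9, 14, 18, 21, 27, 42, 54, 63, 126, 189, 378.
Compute 130^d (mod 379) for the divisors d until we hit 1:
130^1 ≡ 130 (mod 379)
130^2 ≡ 224 (mod 379)
130^3 ≡ 316 (mod 379)
130^6 ≡ 179 (mod 379)
130^7 ≡ 151 (mod 379)
130^9 ≡ 93 (mod 379)
130^14 ≡ 61 (mod 379)
130^18 ≡ 311 (mod 379)
130^21 ≡ 115 (mod 379)
130^27 ≡ 119 (mod 379)
130^42 ≡ 339 (mod 379)
130^54 ≡ 138 (mod 379)
130^63 ≡ 327 (mod 379)
130^126 ≡ 51 (mod 379)
130^189 ≡ 1 (mod 379) ✓
So ord_379(130) = 189.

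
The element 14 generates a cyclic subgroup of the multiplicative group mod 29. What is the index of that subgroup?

1

ord(14) | φ(29) = 29 − 1 = 28 = 2^2 · 7.
Divisors of 28: 1, 2, 4, 7, 14, 28.
Evaluate successive powers at the divisors of 28:
14^1 ≡ 14
14^2 ≡ 22
14^4 ≡ 20
14^7 ≡ 12
14^14 ≡ 28
14^28 ≡ 1
Thus |⟨14⟩| = ord(14) = 28.
[(Z/29Z)^× : ⟨14⟩] = 28/28 = 1.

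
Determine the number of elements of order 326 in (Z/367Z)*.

0

φ(367) = 367 − 1 = 366 = 2 · 3 · 61.
In a cyclic group of order 366, there are φ(d) elements of order d for each divisor d of 366, and zero for non-divisors.
Here 366 is not a multiple of 326, so there are no elements of order 326.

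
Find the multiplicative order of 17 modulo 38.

9

The order of 17 must divide φ(38) = φ(2)·φ(19) = 1·18 = 18 = 2 · 3^2.
Divisors of 18: 1, 2, 3, 6, 9, 18.
Check 17^d mod 38 for each divisor in increasing order:
17^1 ≡ 17 (mod 38)
17^2 ≡ 23 (mod 38)
17^3 ≡ 11 (mod 38)
17^6 ≡ 7 (mod 38)
17^9 ≡ 1 (mod 38) ✓
Therefore the multiplicative order of 17 modulo 38 is 9.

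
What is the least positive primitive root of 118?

11

φ(118) = φ(2)·φ(59) = 1·58 = 58 = 2 · 29.
g is a primitive root iff g^(58/q) ≢ 1 (mod 118) for each prime q ∈ {2, 29}.
g = 2: gcd(2, 118) = 2 > 1, not a unit — skip.
g = 3: 3^29 ≡ 1 — hits 1, so not a primitive root.
g = 4: gcd(4, 118) = 2 > 1, not a unit — skip.
g = 5: 5^29 ≡ 1 — hits 1, so not a primitive root.
g = 6: gcd(6, 118) = 2 > 1, not a unit — skip.
g = 7: 7^29 ≡ 1 — hits 1, so not a primitive root.
g = 8: gcd(8, 118) = 2 > 1, not a unit — skip.
g = 9: 9^29 ≡ 1 — hits 1, so not a primitive root.
g = 10: gcd(10, 118) = 2 > 1, not a unit — skip.
g = 11: 11^29 ≡ 117; 11^2 ≡ 3 — none is 1, so 11 is a primitive root.
Hence the least primitive root of 118 is 11.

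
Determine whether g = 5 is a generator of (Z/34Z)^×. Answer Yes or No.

φ(34) = φ(2)·φ(17) = 1·16 = 16 = 2^4.
Test 5^(16/q) mod 34 for each prime factor q of 16:
5^8 ≡ 33 (mod 34)  [q = 2: ≢ 1 ✓]
Every test exponent gives a nontrivial residue, hence 5 generates the full group.

Yes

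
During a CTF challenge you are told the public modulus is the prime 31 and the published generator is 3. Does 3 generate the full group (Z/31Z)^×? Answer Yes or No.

φ(31) = 31 − 1 = 30 = 2 · 3 · 5.
It suffices to check that the order of 3 is not a proper divisor of 30: compute 3^(30/q) for q ∈ {2, 3, 5}.
3^15 ≡ 30 (mod 31)  [q = 2: ≢ 1 ✓]
3^10 ≡ 25 (mod 31)  [q = 3: ≢ 1 ✓]
3^6 ≡ 16 (mod 31)  [q = 5: ≢ 1 ✓]
Every test exponent gives a nontrivial residue, hence 3 generates the full group.

Yes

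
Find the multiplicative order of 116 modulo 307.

306

Since 116 ∈ (Z/307Z)^×, its order divides φ(307) = 307 − 1 = 306 = 2 · 3^2 · 17.
Divisors of 306: 1, 2, 3, 6, 9, 17, 18, 34, 51, 102, 153, 306.
Compute 116^d (mod 307) for the divisors d until we hit 1:
116^1 ≡ 116 (mod 307)
116^2 ≡ 255 (mod 307)
116^3 ≡ 108 (mod 307)
116^6 ≡ 305 (mod 307)
116^9 ≡ 91 (mod 307)
116^17 ≡ 254 (mod 307)
116^18 ≡ 299 (mod 307)
116^34 ≡ 46 (mod 307)
116^51 ≡ 18 (mod 307)
116^102 ≡ 17 (mod 307)
116^153 ≡ 306 (mod 307)
116^306 ≡ 1 (mod 307) ✓
So ord_307(116) = 306.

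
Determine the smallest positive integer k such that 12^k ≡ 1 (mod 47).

ord(12) | φ(47) = 47 − 1 = 46 = 2 · 23.
Divisors of 46: 1, 2, 23, 46.
Compute 12^d (mod 47) for the divisors d until we hit 1:
12^1 ≡ 12
12^2 ≡ 3
12^23 ≡ 1
Hence ord(12) = 23.

23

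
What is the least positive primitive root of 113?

φ(113) = 113 − 1 = 112 = 2^4 · 7.
Test candidates g = 2, 3, … against the prime factors q ∈ {2, 7} of φ(113): g is a generator iff g^(112/q) ≢ 1 for every such q.
g = 2: 2^56 ≡ 1 — hits 1, so not a primitive root.
g = 3: 3^56 ≡ 112; 3^16 ≡ 49 — none is 1, so 3 is a primitive root.
So 3 is the smallest generator of (Z/113Z)^×.

3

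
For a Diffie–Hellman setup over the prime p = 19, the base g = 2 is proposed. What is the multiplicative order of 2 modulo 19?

18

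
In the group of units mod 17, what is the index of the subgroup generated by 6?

1

ord(6) | φ(17) = 17 − 1 = 16 = 2^4.
Divisors of 16: 1, 2, 4, 8, 16.
Evaluate successive powers at the divisors of 16:
6^1 ≡ 6 (mod 17)
6^2 ≡ 2 (mod 17)
6^4 ≡ 4 (mod 17)
6^8 ≡ 16 (mod 17)
6^16 ≡ 1 (mod 17) ✓
So ord_17(6) = 16, hence |⟨6⟩| = 16.
Index = |(Z/17Z)^×| / |⟨6⟩| = 16 / 16 = 1.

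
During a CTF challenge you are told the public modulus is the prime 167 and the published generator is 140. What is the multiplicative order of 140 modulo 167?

ord(140) | φ(167) = 167 − 1 = 166 = 2 · 83.
Divisors of 166: 1, 2, 83, 166.
Evaluate successive powers at the divisors of 166:
140^1 ≡ 140
140^2 ≡ 61
140^83 ≡ 166
140^166 ≡ 1
So ord_167(140) = 166.

166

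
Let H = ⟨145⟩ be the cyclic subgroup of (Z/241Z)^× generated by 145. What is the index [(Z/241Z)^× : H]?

4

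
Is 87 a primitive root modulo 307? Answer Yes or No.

No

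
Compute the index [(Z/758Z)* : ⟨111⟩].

The order of 111 must divide φ(758) = φ(2)·φ(379) = 1·378 = 378 = 2 · 3^3 · 7.
Divisors of 378: 1, 2, 3, 6, 7, 9, 14, 18, 21, 27, 42, 54, 63, 126, 189, 378.
Compute 111^d (mod 758) for the divisors d until we hit 1:
111^1 ≡ 111
111^2 ≡ 193
111^3 ≡ 199
111^6 ≡ 185
111^7 ≡ 69
111^9 ≡ 431
111^14 ≡ 213
111^18 ≡ 51
111^21 ≡ 295
111^27 ≡ 757
111^42 ≡ 613
111^54 ≡ 1
The order of 111 is 54, so the subgroup it generates has 54 elements.
Index = |(Z/758Z)^×| / |⟨111⟩| = 378 / 54 = 7.

7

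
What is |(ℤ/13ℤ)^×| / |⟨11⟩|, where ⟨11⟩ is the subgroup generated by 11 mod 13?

1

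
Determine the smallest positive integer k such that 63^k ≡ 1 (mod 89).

ord(63) | φ(89) = 89 − 1 = 88 = 2^3 · 11.
Divisors of 88: 1, 2, 4, 8, 11, 22, 44, 88.
Compute 63^d (mod 89) for the divisors d until we hit 1:
63^1 ≡ 63 (mod 89)
63^2 ≡ 53 (mod 89)
63^4 ≡ 50 (mod 89)
63^8 ≡ 8 (mod 89)
63^11 ≡ 12 (mod 89)
63^22 ≡ 55 (mod 89)
63^44 ≡ 88 (mod 89)
63^88 ≡ 1 (mod 89) ✓
So ord_89(63) = 88.

88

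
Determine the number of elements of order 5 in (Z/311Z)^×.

φ(311) = 311 − 1 = 310 = 2 · 5 · 31.
In a cyclic group of order 310, there are φ(d) elements of order d for each divisor d of 310, and zero for non-divisors.
5 | 310, and φ(5) = 5 − 1 = 4.

4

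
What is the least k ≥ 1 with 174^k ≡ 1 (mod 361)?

The order of 174 must divide φ(361) = φ(19^2) = 19·(19−1) = 342 = 2 · 3^2 · 19.
Divisors of 342: 1, 2, 3, 6, 9, 18, 19, 38, 57, 114, 171, 342.
Check 174^d mod 361 for each divisor in increasing order:
174^1 ≡ 174 (mod 361)
174^2 ≡ 313 (mod 361)
174^3 ≡ 312 (mod 361)
174^6 ≡ 235 (mod 361)
174^9 ≡ 37 (mod 361)
174^18 ≡ 286 (mod 361)
174^19 ≡ 307 (mod 361)
174^38 ≡ 28 (mod 361)
174^57 ≡ 293 (mod 361)
174^114 ≡ 292 (mod 361)
174^171 ≡ 360 (mod 361)
174^342 ≡ 1 (mod 361) ✓
So ord_361(174) = 342.

342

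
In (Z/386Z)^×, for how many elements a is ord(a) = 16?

φ(386) = φ(2)·φ(193) = 1·192 = 192 = 2^6 · 3.
Since (Z/386Z)^× is cyclic of order 192, the number of elements of order d is φ(d) when d | 192 and 0 otherwise.
16 = 2^4 divides 192, and φ(16) = 8.

8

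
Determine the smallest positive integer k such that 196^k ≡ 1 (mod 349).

The order of 196 must divide φ(349) = 349 − 1 = 348 = 2^2 · 3 · 29.
Divisors of 348: 1, 2, 3, 4, 6, 12, 29, 58, 87, 116, 174, 348.
Test each divisor d:
196^1 ≡ 196 (mod 349)
196^2 ≡ 26 (mod 349)
196^3 ≡ 210 (mod 349)
196^4 ≡ 327 (mod 349)
196^6 ≡ 126 (mod 349)
196^12 ≡ 171 (mod 349)
196^29 ≡ 226 (mod 349)
196^58 ≡ 122 (mod 349)
196^87 ≡ 1 (mod 349) ✓
So ord_349(196) = 87.

87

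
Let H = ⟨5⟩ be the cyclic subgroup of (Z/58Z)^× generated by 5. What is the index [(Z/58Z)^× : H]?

2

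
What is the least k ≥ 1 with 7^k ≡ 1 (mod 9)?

By Lagrange's theorem, ord_9(7) divides φ(9) = φ(3^2) = 3·(3−1) = 6 = 2 · 3.
Divisors of 6: 1, 2, 3, 6.
Compute 7^d (mod 9) for the divisors d until we hit 1:
7^1 ≡ 7 (mod 9)
7^2 ≡ 4 (mod 9)
7^3 ≡ 1 (mod 9) ✓
The smallest such exponent is 3, so the order of 7 is 3.

3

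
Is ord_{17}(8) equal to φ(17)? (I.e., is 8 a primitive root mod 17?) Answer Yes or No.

φ(17) = 17 − 1 = 16 = 2^4.
It suffices to check that the order of 8 is not a proper divisor of 16: compute 8^(16/q) for q ∈ {2}.
8^8 ≡ 1 (mod 17)  [q = 2: ≡ 1 ✗]
The check at q = 2 fails, so 8 generates a proper subgroup.

No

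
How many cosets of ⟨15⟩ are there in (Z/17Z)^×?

2

Since 15 ∈ (Z/17Z)^×, its order divides φ(17) = 17 − 1 = 16 = 2^4.
Divisors of 16: 1, 2, 4, 8, 16.
Evaluate successive powers at the divisors of 16:
15^1 ≡ 15 (mod 17)
15^2 ≡ 4 (mod 17)
15^4 ≡ 16 (mod 17)
15^8 ≡ 1 (mod 17) ✓
So ord_17(15) = 8, hence |⟨15⟩| = 8.
Index = |(Z/17Z)^×| / |⟨15⟩| = 16 / 8 = 2.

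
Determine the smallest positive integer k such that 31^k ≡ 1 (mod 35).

ord(31) | φ(35) = φ(5·7) = (5−1)·(7−1) = 4·6 = 24 = 2^3 · 3.
Divisors of 24: 1, 2, 3, 4, 6, 8, 12, 24.
Check 31^d mod 35 for each divisor in increasing order:
31^1 ≡ 31
31^2 ≡ 16
31^3 ≡ 6
31^4 ≡ 11
31^6 ≡ 1
So ord_35(31) = 6.

6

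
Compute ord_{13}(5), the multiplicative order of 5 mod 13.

4

The order of 5 must divide φ(13) = 13 − 1 = 12 = 2^2 · 3.
Divisors of 12: 1, 2, 3, 4, 6, 12.
Evaluate successive powers at the divisors of 12:
5^1 ≡ 5
5^2 ≡ 12
5^3 ≡ 8
5^4 ≡ 1
Therefore the multiplicative order of 5 modulo 13 is 4.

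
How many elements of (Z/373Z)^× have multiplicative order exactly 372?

φ(373) = 373 − 1 = 372 = 2^2 · 3 · 31.
(Z/373Z)^× is cyclic (|G| = 372); a cyclic group of order m has exactly φ(d) elements of each order d | m, and none otherwise.
372 = 2^2 · 3 · 31 divides 372, and φ(372) = 120.

120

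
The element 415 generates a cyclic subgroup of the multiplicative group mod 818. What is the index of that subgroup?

ord(415) | φ(818) = φ(2)·φ(409) = 1·408 = 408 = 2^3 · 3 · 17.
Divisors of 408: 1, 2, 3, 4, 6, 8, 12, 17, 24, 34, 51, 68, 102, 136, 204, 408.
Evaluate successive powers at the divisors of 408:
415^1 ≡ 415
415^2 ≡ 445
415^3 ≡ 625
415^4 ≡ 69
415^6 ≡ 439
415^8 ≡ 671
415^12 ≡ 491
415^17 ≡ 1
So ord_818(415) = 17, hence |⟨415⟩| = 17.
[(Z/818Z)^× : ⟨415⟩] = 408/17 = 24.

24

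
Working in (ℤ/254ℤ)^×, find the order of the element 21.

63

By Lagrange's theorem, ord_254(21) divides φ(254) = φ(2)·φ(127) = 1·126 = 126 = 2 · 3^2 · 7.
Divisors of 126: 1, 2, 3, 6, 7, 9, 14, 18, 21, 42, 63, 126.
Check 21^d mod 254 for each divisor in increasing order:
21^1 ≡ 21
21^2 ≡ 187
21^3 ≡ 117
21^6 ≡ 227
21^7 ≡ 195
21^9 ≡ 143
21^14 ≡ 179
21^18 ≡ 129
21^21 ≡ 107
21^42 ≡ 19
21^63 ≡ 1
So ord_254(21) = 63.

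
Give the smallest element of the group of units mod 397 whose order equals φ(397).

5

φ(397) = 397 − 1 = 396 = 2^2 · 3^2 · 11.
g is a primitive root iff g^(396/q) ≢ 1 (mod 397) for each prime q ∈ {2, 3, 11}.
g = 2: 2^198 ≡ 396; 2^132 ≡ 1 — hits 1, so not a primitive root.
g = 3: 3^198 ≡ 1 — hits 1, so not a primitive root.
g = 4: 4^198 ≡ 1 — hits 1, so not a primitive root.
g = 5: 5^198 ≡ 396; 5^132 ≡ 362; 5^36 ≡ 290 — none is 1, so 5 is a primitive root.
The smallest primitive root modulo 397 is 5.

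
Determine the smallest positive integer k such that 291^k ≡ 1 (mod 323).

72

The order of 291 must divide φ(323) = φ(17·19) = (17−1)·(19−1) = 16·18 = 288 = 2^5 · 3^2.
Divisors of 288: 1, 2, 3, 4, 6, 8, 9, 12, 16, 18, 24, 32, 36, 48, 72, 96, 144, 288.
Compute 291^d (mod 323) for the divisors d until we hit 1:
291^1 ≡ 291
291^2 ≡ 55
291^3 ≡ 178
291^4 ≡ 118
291^6 ≡ 30
291^8 ≡ 35
291^9 ≡ 172
291^12 ≡ 254
291^16 ≡ 256
291^18 ≡ 191
291^24 ≡ 239
291^32 ≡ 290
291^36 ≡ 305
291^48 ≡ 273
291^72 ≡ 1
Hence ord(291) = 72.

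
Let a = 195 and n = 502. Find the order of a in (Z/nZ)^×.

125

Since 195 ∈ (Z/502Z)^×, its order divides φ(502) = φ(2)·φ(251) = 1·250 = 250 = 2 · 5^3.
Divisors of 250: 1, 2, 5, 10, 25, 50, 125, 250.
Test each divisor d:
195^1 ≡ 195 (mod 502)
195^2 ≡ 375 (mod 502)
195^5 ≡ 125 (mod 502)
195^10 ≡ 63 (mod 502)
195^25 ≡ 149 (mod 502)
195^50 ≡ 113 (mod 502)
195^125 ≡ 1 (mod 502) ✓
Therefore the multiplicative order of 195 modulo 502 is 125.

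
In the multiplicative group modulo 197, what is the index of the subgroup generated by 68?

7

By Lagrange's theorem, ord_197(68) divides φ(197) = 197 − 1 = 196 = 2^2 · 7^2.
Divisors of 196: 1, 2, 4, 7, 14, 28, 49, 98, 196.
Check 68^d mod 197 for each divisor in increasing order:
68^1 ≡ 68 (mod 197)
68^2 ≡ 93 (mod 197)
68^4 ≡ 178 (mod 197)
68^7 ≡ 14 (mod 197)
68^14 ≡ 196 (mod 197)
68^28 ≡ 1 (mod 197) ✓
So ord_197(68) = 28, hence |⟨68⟩| = 28.
[(Z/197Z)^× : ⟨68⟩] = 196/28 = 7.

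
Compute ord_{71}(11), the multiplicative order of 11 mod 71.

The order of 11 must divide φ(71) = 71 − 1 = 70 = 2 · 5 · 7.
Divisors of 70: 1, 2, 5, 7, 10, 14, 35, 70.
Compute 11^d (mod 71) for the divisors d until we hit 1:
11^1 ≡ 11 (mod 71)
11^2 ≡ 50 (mod 71)
11^5 ≡ 23 (mod 71)
11^7 ≡ 14 (mod 71)
11^10 ≡ 32 (mod 71)
11^14 ≡ 54 (mod 71)
11^35 ≡ 70 (mod 71)
11^70 ≡ 1 (mod 71) ✓
The smallest such exponent is 70, so the order of 11 is 70.

70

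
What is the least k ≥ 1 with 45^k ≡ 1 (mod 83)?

82

By Lagrange's theorem, ord_83(45) divides φ(83) = 83 − 1 = 82 = 2 · 41.
Divisors of 82: 1, 2, 41, 82.
Evaluate successive powers at the divisors of 82:
45^1 ≡ 45
45^2 ≡ 33
45^41 ≡ 82
45^82 ≡ 1
Hence ord(45) = 82.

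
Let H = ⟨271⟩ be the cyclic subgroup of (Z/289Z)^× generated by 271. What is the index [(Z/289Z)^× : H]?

By Lagrange's theorem, ord_289(271) divides φ(289) = φ(17^2) = 17·(17−1) = 272 = 2^4 · 17.
Divisors of 272: 1, 2, 4, 8, 16, 17, 34, 68, 136, 272.
Evaluate successive powers at the divisors of 272:
271^1 ≡ 271
271^2 ≡ 35
271^4 ≡ 69
271^8 ≡ 137
271^16 ≡ 273
271^17 ≡ 288
271^34 ≡ 1
Thus |⟨271⟩| = ord(271) = 34.
Index = |(Z/289Z)^×| / |⟨271⟩| = 272 / 34 = 8.

8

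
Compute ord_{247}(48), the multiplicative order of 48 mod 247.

Since 48 ∈ (Z/247Z)^×, its order divides φ(247) = φ(13·19) = (13−1)·(19−1) = 12·18 = 216 = 2^3 · 3^3.
Divisors of 216: 1, 2, 3, 4, 6, 8, 9, 12, 18, 24, 27, 36, 54, 72, 108, 216.
Evaluate successive powers at the divisors of 216:
48^1 ≡ 48 (mod 247)
48^2 ≡ 81 (mod 247)
48^3 ≡ 183 (mod 247)
48^4 ≡ 139 (mod 247)
48^6 ≡ 144 (mod 247)
48^8 ≡ 55 (mod 247)
48^9 ≡ 170 (mod 247)
48^12 ≡ 235 (mod 247)
48^18 ≡ 1 (mod 247) ✓
So ord_247(48) = 18.

18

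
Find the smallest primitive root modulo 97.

φ(97) = 97 − 1 = 96 = 2^5 · 3.
g is a primitive root iff g^(96/q) ≢ 1 (mod 97) for each prime q ∈ {2, 3}.
g = 2: 2^48 ≡ 1 — hits 1, so not a primitive root.
g = 3: 3^48 ≡ 1 — hits 1, so not a primitive root.
g = 4: 4^48 ≡ 1 — hits 1, so not a primitive root.
g = 5: 5^48 ≡ 96; 5^32 ≡ 35 — none is 1, so 5 is a primitive root.
The smallest primitive root modulo 97 is 5.

5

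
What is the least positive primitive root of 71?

φ(71) = 71 − 1 = 70 = 2 · 5 · 7.
g is a primitive root iff g^(70/q) ≢ 1 (mod 71) for each prime q ∈ {2, 5, 7}.
g = 2: 2^35 ≡ 1 — hits 1, so not a primitive root.
g = 3: 3^35 ≡ 1 — hits 1, so not a primitive root.
g = 4: 4^35 ≡ 1 — hits 1, so not a primitive root.
g = 5: 5^35 ≡ 1 — hits 1, so not a primitive root.
g = 6: 6^35 ≡ 1 — hits 1, so not a primitive root.
g = 7: 7^35 ≡ 70; 7^14 ≡ 54; 7^10 ≡ 45 — none is 1, so 7 is a primitive root.
So 7 is the smallest generator of (Z/71Z)^×.

7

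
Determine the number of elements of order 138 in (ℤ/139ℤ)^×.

φ(139) = 139 − 1 = 138 = 2 · 3 · 23.
In a cyclic group of order 138, there are φ(d) elements of order d for each divisor d of 138, and zero for non-divisors.
138 = 2 · 3 · 23 divides 138, and φ(138) = 44.

44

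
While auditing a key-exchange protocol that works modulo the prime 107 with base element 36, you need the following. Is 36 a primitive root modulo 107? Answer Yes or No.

No

φ(107) = 107 − 1 = 106 = 2 · 53.
An element g generates (Z/107Z)^× iff g^(106/q) ≢ 1 (mod 107) for each prime q ∈ {2, 53}.
36^53 ≡ 1 (mod 107)  [q = 2: ≡ 1 ✗]
36^2 ≡ 12 (mod 107)  [q = 53: ≢ 1 ✓]
The check at q = 2 fails, so 36 generates a proper subgroup.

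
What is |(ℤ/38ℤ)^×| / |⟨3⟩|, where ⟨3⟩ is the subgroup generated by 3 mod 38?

1

The order of 3 must divide φ(38) = φ(2)·φ(19) = 1·18 = 18 = 2 · 3^2.
Divisors of 18: 1, 2, 3, 6, 9, 18.
Check 3^d mod 38 for each divisor in increasing order:
3^1 ≡ 3 (mod 38)
3^2 ≡ 9 (mod 38)
3^3 ≡ 27 (mod 38)
3^6 ≡ 7 (mod 38)
3^9 ≡ 37 (mod 38)
3^18 ≡ 1 (mod 38) ✓
So ord_38(3) = 18, hence |⟨3⟩| = 18.
[(Z/38Z)^× : ⟨3⟩] = 18/18 = 1.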